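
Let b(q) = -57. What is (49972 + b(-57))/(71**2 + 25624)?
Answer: 9983/6133 ≈ 1.6278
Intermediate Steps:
(49972 + b(-57))/(71**2 + 25624) = (49972 - 57)/(71**2 + 25624) = 49915/(5041 + 25624) = 49915/30665 = 49915*(1/30665) = 9983/6133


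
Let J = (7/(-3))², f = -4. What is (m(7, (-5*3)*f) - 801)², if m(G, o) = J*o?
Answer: 2024929/9 ≈ 2.2499e+5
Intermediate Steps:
J = 49/9 (J = (7*(-⅓))² = (-7/3)² = 49/9 ≈ 5.4444)
m(G, o) = 49*o/9
(m(7, (-5*3)*f) - 801)² = (49*(-5*3*(-4))/9 - 801)² = (49*(-15*(-4))/9 - 801)² = ((49/9)*60 - 801)² = (980/3 - 801)² = (-1423/3)² = 2024929/9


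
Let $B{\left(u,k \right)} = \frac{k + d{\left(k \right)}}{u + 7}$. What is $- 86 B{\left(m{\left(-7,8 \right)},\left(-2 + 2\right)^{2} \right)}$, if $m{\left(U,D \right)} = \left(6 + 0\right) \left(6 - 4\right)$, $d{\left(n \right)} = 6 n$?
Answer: $0$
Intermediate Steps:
$m{\left(U,D \right)} = 12$ ($m{\left(U,D \right)} = 6 \cdot 2 = 12$)
$B{\left(u,k \right)} = \frac{7 k}{7 + u}$ ($B{\left(u,k \right)} = \frac{k + 6 k}{u + 7} = \frac{7 k}{7 + u}$)
$- 86 B{\left(m{\left(-7,8 \right)},\left(-2 + 2\right)^{2} \right)} = - 86 \frac{7 \left(-2 + 2\right)^{2}}{7 + 12} = - 86 \frac{7 \cdot 0^{2}}{19} = - 86 \cdot 7 \cdot 0 \cdot \frac{1}{19} = \left(-86\right) 0 = 0$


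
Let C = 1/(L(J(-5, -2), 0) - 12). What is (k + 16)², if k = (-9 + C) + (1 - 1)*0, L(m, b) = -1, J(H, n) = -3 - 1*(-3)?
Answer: 8100/169 ≈ 47.929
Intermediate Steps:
J(H, n) = 0 (J(H, n) = -3 + 3 = 0)
C = -1/13 (C = 1/(-1 - 12) = 1/(-13) = -1/13 ≈ -0.076923)
k = -118/13 (k = (-9 - 1/13) + (1 - 1)*0 = -118/13 + 0*0 = -118/13 + 0 = -118/13 ≈ -9.0769)
(k + 16)² = (-118/13 + 16)² = (90/13)² = 8100/169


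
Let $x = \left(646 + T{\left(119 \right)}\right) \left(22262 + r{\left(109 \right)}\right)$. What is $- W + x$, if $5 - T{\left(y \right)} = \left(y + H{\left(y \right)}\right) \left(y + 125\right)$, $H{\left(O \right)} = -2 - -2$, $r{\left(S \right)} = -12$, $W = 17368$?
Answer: $-631583618$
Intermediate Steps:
$H{\left(O \right)} = 0$ ($H{\left(O \right)} = -2 + 2 = 0$)
$T{\left(y \right)} = 5 - y \left(125 + y\right)$ ($T{\left(y \right)} = 5 - \left(y + 0\right) \left(y + 125\right) = 5 - y \left(125 + y\right)$)
$x = -631566250$ ($x = \left(646 - 29031\right) \left(22262 - 12\right) = \left(646 - 29031\right) 22250 = \left(-28385\right) 22250 = -631566250$)
$- W + x = \left(-1\right) 17368 - 631566250 = -17368 - 631566250 = -631583618$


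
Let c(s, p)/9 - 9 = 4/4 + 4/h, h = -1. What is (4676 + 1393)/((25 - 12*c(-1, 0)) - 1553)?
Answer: -357/128 ≈ -2.7891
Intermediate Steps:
c(s, p) = 54 (c(s, p) = 81 + 9*(4/4 + 4/(-1)) = 81 + 9*(4*(¼) + 4*(-1)) = 81 + 9*(1 - 4) = 81 + 9*(-3) = 81 - 27 = 54)
(4676 + 1393)/((25 - 12*c(-1, 0)) - 1553) = (4676 + 1393)/((25 - 12*54) - 1553) = 6069/((25 - 648) - 1553) = 6069/(-623 - 1553) = 6069/(-2176) = 6069*(-1/2176) = -357/128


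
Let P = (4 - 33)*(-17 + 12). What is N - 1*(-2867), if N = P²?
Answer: 23892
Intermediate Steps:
P = 145 (P = -29*(-5) = 145)
N = 21025 (N = 145² = 21025)
N - 1*(-2867) = 21025 - 1*(-2867) = 21025 + 2867 = 23892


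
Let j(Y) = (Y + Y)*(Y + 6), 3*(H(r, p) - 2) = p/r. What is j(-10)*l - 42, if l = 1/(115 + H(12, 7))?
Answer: -174318/4219 ≈ -41.317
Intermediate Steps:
H(r, p) = 2 + p/(3*r) (H(r, p) = 2 + (p/r)/3 = 2 + p/(3*r))
j(Y) = 2*Y*(6 + Y) (j(Y) = (2*Y)*(6 + Y) = 2*Y*(6 + Y))
l = 36/4219 (l = 1/(115 + (2 + (⅓)*7/12)) = 1/(115 + (2 + (⅓)*7*(1/12))) = 1/(115 + (2 + 7/36)) = 1/(115 + 79/36) = 1/(4219/36) = 36/4219 ≈ 0.0085328)
j(-10)*l - 42 = (2*(-10)*(6 - 10))*(36/4219) - 42 = (2*(-10)*(-4))*(36/4219) - 42 = 80*(36/4219) - 42 = 2880/4219 - 42 = -174318/4219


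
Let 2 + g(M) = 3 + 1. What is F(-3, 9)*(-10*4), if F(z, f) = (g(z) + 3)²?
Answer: -1000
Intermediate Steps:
g(M) = 2 (g(M) = -2 + (3 + 1) = -2 + 4 = 2)
F(z, f) = 25 (F(z, f) = (2 + 3)² = 5² = 25)
F(-3, 9)*(-10*4) = 25*(-10*4) = 25*(-1*40) = 25*(-40) = -1000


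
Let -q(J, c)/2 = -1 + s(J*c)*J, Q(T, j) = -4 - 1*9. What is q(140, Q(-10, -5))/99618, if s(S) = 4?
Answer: -559/49809 ≈ -0.011223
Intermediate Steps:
Q(T, j) = -13 (Q(T, j) = -4 - 9 = -13)
q(J, c) = 2 - 8*J (q(J, c) = -2*(-1 + 4*J) = 2 - 8*J)
q(140, Q(-10, -5))/99618 = (2 - 8*140)/99618 = (2 - 1120)*(1/99618) = -1118*1/99618 = -559/49809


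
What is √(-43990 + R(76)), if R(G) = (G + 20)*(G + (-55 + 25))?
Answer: I*√39574 ≈ 198.93*I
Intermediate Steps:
R(G) = (-30 + G)*(20 + G) (R(G) = (20 + G)*(G - 30) = (20 + G)*(-30 + G) = (-30 + G)*(20 + G))
√(-43990 + R(76)) = √(-43990 + (-600 + 76² - 10*76)) = √(-43990 + (-600 + 5776 - 760)) = √(-43990 + 4416) = √(-39574) = I*√39574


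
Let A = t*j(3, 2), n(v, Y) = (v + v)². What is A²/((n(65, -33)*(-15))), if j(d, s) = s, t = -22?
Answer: -484/63375 ≈ -0.0076371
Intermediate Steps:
n(v, Y) = 4*v² (n(v, Y) = (2*v)² = 4*v²)
A = -44 (A = -22*2 = -44)
A²/((n(65, -33)*(-15))) = (-44)²/(((4*65²)*(-15))) = 1936/(((4*4225)*(-15))) = 1936/((16900*(-15))) = 1936/(-253500) = 1936*(-1/253500) = -484/63375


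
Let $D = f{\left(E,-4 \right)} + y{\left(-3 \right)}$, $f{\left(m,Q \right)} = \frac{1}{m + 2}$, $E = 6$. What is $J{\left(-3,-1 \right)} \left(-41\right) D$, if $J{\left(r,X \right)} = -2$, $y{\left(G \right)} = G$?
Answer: $- \frac{943}{4} \approx -235.75$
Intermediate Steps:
$f{\left(m,Q \right)} = \frac{1}{2 + m}$
$D = - \frac{23}{8}$ ($D = \frac{1}{2 + 6} - 3 = \frac{1}{8} - 3 = - \frac{23}{8} \approx -2.875$)
$J{\left(-3,-1 \right)} \left(-41\right) D = \left(-2\right) \left(-41\right) \left(- \frac{23}{8}\right) = 82 \left(- \frac{23}{8}\right) = - \frac{943}{4}$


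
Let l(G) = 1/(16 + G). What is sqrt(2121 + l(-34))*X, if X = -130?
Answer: -65*sqrt(76354)/3 ≈ -5987.0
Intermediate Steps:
sqrt(2121 + l(-34))*X = sqrt(2121 + 1/(16 - 34))*(-130) = sqrt(2121 + 1/(-18))*(-130) = sqrt(2121 - 1/18)*(-130) = sqrt(38177/18)*(-130) = (sqrt(76354)/6)*(-130) = -65*sqrt(76354)/3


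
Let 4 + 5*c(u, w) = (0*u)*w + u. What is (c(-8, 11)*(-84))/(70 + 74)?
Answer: 7/5 ≈ 1.4000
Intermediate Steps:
c(u, w) = -⅘ + u/5 (c(u, w) = -⅘ + ((0*u)*w + u)/5 = -⅘ + (0*w + u)/5 = -⅘ + (0 + u)/5 = -⅘ + u/5)
(c(-8, 11)*(-84))/(70 + 74) = ((-⅘ + (⅕)*(-8))*(-84))/(70 + 74) = ((-⅘ - 8/5)*(-84))/144 = -12/5*(-84)*(1/144) = (1008/5)*(1/144) = 7/5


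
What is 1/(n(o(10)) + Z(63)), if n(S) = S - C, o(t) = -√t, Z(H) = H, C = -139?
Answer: 101/20397 + √10/40794 ≈ 0.0050292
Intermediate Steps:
n(S) = 139 + S (n(S) = S - 1*(-139) = S + 139 = 139 + S)
1/(n(o(10)) + Z(63)) = 1/((139 - √10) + 63) = 1/(202 - √10)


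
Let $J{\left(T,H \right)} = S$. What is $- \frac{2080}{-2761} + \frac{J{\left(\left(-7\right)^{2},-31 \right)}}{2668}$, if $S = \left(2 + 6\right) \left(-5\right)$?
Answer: $\frac{1359750}{1841587} \approx 0.73836$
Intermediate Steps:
$S = -40$ ($S = 8 \left(-5\right) = -40$)
$J{\left(T,H \right)} = -40$
$- \frac{2080}{-2761} + \frac{J{\left(\left(-7\right)^{2},-31 \right)}}{2668} = - \frac{2080}{-2761} - \frac{40}{2668} = \left(-2080\right) \left(- \frac{1}{2761}\right) - \frac{10}{667} = \frac{2080}{2761} - \frac{10}{667} = \frac{1359750}{1841587}$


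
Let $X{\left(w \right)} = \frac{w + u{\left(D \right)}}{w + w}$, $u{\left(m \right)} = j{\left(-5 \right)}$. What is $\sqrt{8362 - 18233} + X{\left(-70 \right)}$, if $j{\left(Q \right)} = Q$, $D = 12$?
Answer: $\frac{15}{28} + i \sqrt{9871} \approx 0.53571 + 99.353 i$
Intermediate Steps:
$u{\left(m \right)} = -5$
$X{\left(w \right)} = \frac{-5 + w}{2 w}$ ($X{\left(w \right)} = \frac{w - 5}{w + w} = \frac{-5 + w}{2 w}$)
$\sqrt{8362 - 18233} + X{\left(-70 \right)} = \sqrt{8362 - 18233} + \frac{-5 - 70}{2 \left(-70\right)} = \sqrt{-9871} + \frac{1}{2} \left(- \frac{1}{70}\right) \left(-75\right) = i \sqrt{9871} + \frac{15}{28} = \frac{15}{28} + i \sqrt{9871}$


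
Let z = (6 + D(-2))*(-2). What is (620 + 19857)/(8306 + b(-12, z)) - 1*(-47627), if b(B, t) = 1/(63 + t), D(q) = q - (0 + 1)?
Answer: 22549836950/473443 ≈ 47629.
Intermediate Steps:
D(q) = -1 + q (D(q) = q - 1*1 = q - 1 = -1 + q)
z = -6 (z = (6 + (-1 - 2))*(-2) = (6 - 3)*(-2) = 3*(-2) = -6)
(620 + 19857)/(8306 + b(-12, z)) - 1*(-47627) = (620 + 19857)/(8306 + 1/(63 - 6)) - 1*(-47627) = 20477/(8306 + 1/57) + 47627 = 20477/(473443/57) + 47627 = 20477*(57/473443) + 47627 = 1167189/473443 + 47627 = 22549836950/473443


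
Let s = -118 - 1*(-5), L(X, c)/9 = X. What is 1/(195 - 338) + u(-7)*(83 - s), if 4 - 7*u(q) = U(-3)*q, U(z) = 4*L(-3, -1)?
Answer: -3011009/143 ≈ -21056.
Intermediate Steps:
L(X, c) = 9*X
s = -113 (s = -118 + 5 = -113)
U(z) = -108 (U(z) = 4*(9*(-3)) = 4*(-27) = -108)
u(q) = 4/7 + 108*q/7 (u(q) = 4/7 - (-108)*q/7 = 4/7 + 108*q/7)
1/(195 - 338) + u(-7)*(83 - s) = 1/(195 - 338) + (4/7 + (108/7)*(-7))*(83 - 1*(-113)) = 1/(-143) + (4/7 - 108)*(83 + 113) = -1/143 - 752/7*196 = -1/143 - 21056 = -3011009/143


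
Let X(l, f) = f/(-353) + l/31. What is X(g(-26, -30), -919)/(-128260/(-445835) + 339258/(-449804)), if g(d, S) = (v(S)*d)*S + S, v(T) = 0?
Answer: -358943621911966/102384053321477 ≈ -3.5059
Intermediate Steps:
g(d, S) = S (g(d, S) = (0*d)*S + S = 0*S + S = 0 + S = S)
X(l, f) = -f/353 + l/31 (X(l, f) = f*(-1/353) + l*(1/31) = -f/353 + l/31)
X(g(-26, -30), -919)/(-128260/(-445835) + 339258/(-449804)) = (-1/353*(-919) + (1/31)*(-30))/(-128260/(-445835) + 339258/(-449804)) = (919/353 - 30/31)/(-128260*(-1/445835) + 339258*(-1/449804)) = 17899/(10943*(25652/89167 - 169629/224902)) = 17899/(10943*(-9356122939/20053836634)) = (17899/10943)*(-20053836634/9356122939) = -358943621911966/102384053321477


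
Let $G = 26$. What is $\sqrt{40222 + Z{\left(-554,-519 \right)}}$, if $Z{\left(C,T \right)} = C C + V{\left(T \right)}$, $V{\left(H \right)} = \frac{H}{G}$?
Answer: $\frac{\sqrt{234651794}}{26} \approx 589.17$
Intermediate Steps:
$V{\left(H \right)} = \frac{H}{26}$
$Z{\left(C,T \right)} = C^{2} + \frac{T}{26}$ ($Z{\left(C,T \right)} = C C + \frac{T}{26} = C^{2} + \frac{T}{26}$)
$\sqrt{40222 + Z{\left(-554,-519 \right)}} = \sqrt{40222 + \left(\left(-554\right)^{2} + \frac{1}{26} \left(-519\right)\right)} = \sqrt{40222 + \left(306916 - \frac{519}{26}\right)} = \sqrt{40222 + \frac{7979297}{26}} = \sqrt{\frac{9025069}{26}} = \frac{\sqrt{234651794}}{26}$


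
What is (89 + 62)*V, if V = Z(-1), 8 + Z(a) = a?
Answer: -1359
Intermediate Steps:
Z(a) = -8 + a
V = -9 (V = -8 - 1 = -9)
(89 + 62)*V = (89 + 62)*(-9) = 151*(-9) = -1359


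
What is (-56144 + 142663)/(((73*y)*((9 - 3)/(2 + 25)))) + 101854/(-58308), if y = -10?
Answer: -11387863877/21282420 ≈ -535.08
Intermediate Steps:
(-56144 + 142663)/(((73*y)*((9 - 3)/(2 + 25)))) + 101854/(-58308) = (-56144 + 142663)/(((73*(-10))*((9 - 3)/(2 + 25)))) + 101854/(-58308) = 86519/((-4380/27)) + 101854*(-1/58308) = 86519/((-4380/27)) - 50927/29154 = 86519/((-730*2/9)) - 50927/29154 = 86519/(-1460/9) - 50927/29154 = 86519*(-9/1460) - 50927/29154 = -778671/1460 - 50927/29154 = -11387863877/21282420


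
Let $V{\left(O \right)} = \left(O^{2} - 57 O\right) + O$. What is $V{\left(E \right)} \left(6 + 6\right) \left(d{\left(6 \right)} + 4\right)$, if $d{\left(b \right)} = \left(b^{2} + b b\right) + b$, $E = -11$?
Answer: $725208$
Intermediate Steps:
$d{\left(b \right)} = b + 2 b^{2}$ ($d{\left(b \right)} = \left(b^{2} + b^{2}\right) + b = 2 b^{2} + b = b + 2 b^{2}$)
$V{\left(O \right)} = O^{2} - 56 O$
$V{\left(E \right)} \left(6 + 6\right) \left(d{\left(6 \right)} + 4\right) = - 11 \left(-56 - 11\right) \left(6 + 6\right) \left(6 \left(1 + 2 \cdot 6\right) + 4\right) = \left(-11\right) \left(-67\right) 12 \left(6 \left(1 + 12\right) + 4\right) = 737 \cdot 12 \left(6 \cdot 13 + 4\right) = 737 \cdot 12 \left(78 + 4\right) = 737 \cdot 12 \cdot 82 = 737 \cdot 984 = 725208$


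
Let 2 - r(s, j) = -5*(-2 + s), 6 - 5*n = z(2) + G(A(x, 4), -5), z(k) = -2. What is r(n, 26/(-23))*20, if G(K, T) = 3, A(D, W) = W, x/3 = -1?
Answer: -60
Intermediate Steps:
x = -3 (x = 3*(-1) = -3)
n = 1 (n = 6/5 - (-2 + 3)/5 = 6/5 - ⅕*1 = 6/5 - ⅕ = 1)
r(s, j) = -8 + 5*s (r(s, j) = 2 - (-5)*(-2 + s) = 2 - (10 - 5*s) = 2 + (-10 + 5*s) = -8 + 5*s)
r(n, 26/(-23))*20 = (-8 + 5*1)*20 = (-8 + 5)*20 = -3*20 = -60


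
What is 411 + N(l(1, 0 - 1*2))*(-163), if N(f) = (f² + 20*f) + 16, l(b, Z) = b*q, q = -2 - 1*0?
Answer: 3671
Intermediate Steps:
q = -2 (q = -2 + 0 = -2)
l(b, Z) = -2*b (l(b, Z) = b*(-2) = -2*b)
N(f) = 16 + f² + 20*f
411 + N(l(1, 0 - 1*2))*(-163) = 411 + (16 + (-2*1)² + 20*(-2*1))*(-163) = 411 + (16 + (-2)² + 20*(-2))*(-163) = 411 + (16 + 4 - 40)*(-163) = 411 - 20*(-163) = 411 + 3260 = 3671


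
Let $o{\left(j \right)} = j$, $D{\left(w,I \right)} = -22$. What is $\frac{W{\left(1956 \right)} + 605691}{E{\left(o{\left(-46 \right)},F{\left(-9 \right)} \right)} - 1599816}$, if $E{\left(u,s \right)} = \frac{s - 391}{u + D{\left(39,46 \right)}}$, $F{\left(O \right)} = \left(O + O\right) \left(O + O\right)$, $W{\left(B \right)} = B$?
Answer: $- \frac{41319996}{108787421} \approx -0.37982$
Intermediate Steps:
$F{\left(O \right)} = 4 O^{2}$ ($F{\left(O \right)} = 2 O 2 O = 4 O^{2}$)
$E{\left(u,s \right)} = \frac{-391 + s}{-22 + u}$ ($E{\left(u,s \right)} = \frac{s - 391}{u - 22} = \frac{-391 + s}{-22 + u}$)
$\frac{W{\left(1956 \right)} + 605691}{E{\left(o{\left(-46 \right)},F{\left(-9 \right)} \right)} - 1599816} = \frac{1956 + 605691}{\frac{-391 + 4 \left(-9\right)^{2}}{-22 - 46} - 1599816} = \frac{607647}{\frac{-391 + 4 \cdot 81}{-68} - 1599816} = \frac{607647}{- \frac{-391 + 324}{68} - 1599816} = \frac{607647}{\left(- \frac{1}{68}\right) \left(-67\right) - 1599816} = \frac{607647}{\frac{67}{68} - 1599816} = \frac{607647}{- \frac{108787421}{68}} = 607647 \left(- \frac{68}{108787421}\right) = - \frac{41319996}{108787421}$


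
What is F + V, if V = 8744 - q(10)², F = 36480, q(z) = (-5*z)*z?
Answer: -204776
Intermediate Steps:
q(z) = -5*z²
V = -241256 (V = 8744 - (-5*10²)² = 8744 - (-5*100)² = 8744 - 1*(-500)² = 8744 - 1*250000 = 8744 - 250000 = -241256)
F + V = 36480 - 241256 = -204776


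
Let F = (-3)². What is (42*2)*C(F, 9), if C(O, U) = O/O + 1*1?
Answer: 168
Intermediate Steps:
F = 9
C(O, U) = 2 (C(O, U) = 1 + 1 = 2)
(42*2)*C(F, 9) = (42*2)*2 = 84*2 = 168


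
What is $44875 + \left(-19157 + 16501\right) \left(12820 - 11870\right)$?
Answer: $-2478325$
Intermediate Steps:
$44875 + \left(-19157 + 16501\right) \left(12820 - 11870\right) = 44875 - 2523200 = -2478325$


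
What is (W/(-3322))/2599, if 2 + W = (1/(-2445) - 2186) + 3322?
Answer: -2772629/21109831710 ≈ -0.00013134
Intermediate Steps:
W = 2772629/2445 (W = -2 + ((1/(-2445) - 2186) + 3322) = -2 + ((-1/2445 - 2186) + 3322) = -2 + (-5344771/2445 + 3322) = -2 + 2777519/2445 = 2772629/2445 ≈ 1134.0)
(W/(-3322))/2599 = ((2772629/2445)/(-3322))/2599 = ((2772629/2445)*(-1/3322))*(1/2599) = -2772629/8122290*1/2599 = -2772629/21109831710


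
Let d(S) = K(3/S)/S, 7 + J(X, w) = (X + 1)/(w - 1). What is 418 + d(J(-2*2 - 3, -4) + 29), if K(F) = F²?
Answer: 652455653/1560896 ≈ 418.00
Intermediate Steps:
J(X, w) = -7 + (1 + X)/(-1 + w) (J(X, w) = -7 + (X + 1)/(w - 1) = -7 + (1 + X)/(-1 + w))
d(S) = 9/S³ (d(S) = (3/S)²/S = (9/S²)/S = 9/S³)
418 + d(J(-2*2 - 3, -4) + 29) = 418 + 9/((8 + (-2*2 - 3) - 7*(-4))/(-1 - 4) + 29)³ = 418 + 9/((8 + (-4 - 3) + 28)/(-5) + 29)³ = 418 + 9/(-(8 - 7 + 28)/5 + 29)³ = 418 + 9/(-⅕*29 + 29)³ = 418 + 9/(-29/5 + 29)³ = 418 + 9/(116/5)³ = 418 + 9*(125/1560896) = 418 + 1125/1560896 = 652455653/1560896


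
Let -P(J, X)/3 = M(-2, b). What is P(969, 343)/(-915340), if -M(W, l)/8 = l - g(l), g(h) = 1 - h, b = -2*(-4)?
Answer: -18/45767 ≈ -0.00039330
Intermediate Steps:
b = 8
M(W, l) = 8 - 16*l (M(W, l) = -8*(l - (1 - l)) = -8*(l + (-1 + l)) = -8*(-1 + 2*l) = 8 - 16*l)
P(J, X) = 360 (P(J, X) = -3*(8 - 16*8) = -3*(8 - 128) = -3*(-120) = 360)
P(969, 343)/(-915340) = 360/(-915340) = 360*(-1/915340) = -18/45767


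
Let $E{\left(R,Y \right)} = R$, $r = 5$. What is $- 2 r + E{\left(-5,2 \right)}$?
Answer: $-15$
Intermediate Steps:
$- 2 r + E{\left(-5,2 \right)} = \left(-2\right) 5 - 5 = -10 - 5 = -15$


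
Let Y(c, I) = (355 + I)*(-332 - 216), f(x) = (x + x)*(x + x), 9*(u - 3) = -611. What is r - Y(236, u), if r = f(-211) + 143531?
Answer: 4325363/9 ≈ 4.8060e+5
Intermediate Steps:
u = -584/9 (u = 3 + (⅑)*(-611) = 3 - 611/9 = -584/9 ≈ -64.889)
f(x) = 4*x² (f(x) = (2*x)*(2*x) = 4*x²)
Y(c, I) = -194540 - 548*I (Y(c, I) = (355 + I)*(-548) = -194540 - 548*I)
r = 321615 (r = 4*(-211)² + 143531 = 4*44521 + 143531 = 178084 + 143531 = 321615)
r - Y(236, u) = 321615 - (-194540 - 548*(-584/9)) = 321615 - (-194540 + 320032/9) = 321615 - 1*(-1430828/9) = 321615 + 1430828/9 = 4325363/9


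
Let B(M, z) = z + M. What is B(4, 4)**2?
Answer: 64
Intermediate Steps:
B(M, z) = M + z
B(4, 4)**2 = (4 + 4)**2 = 8**2 = 64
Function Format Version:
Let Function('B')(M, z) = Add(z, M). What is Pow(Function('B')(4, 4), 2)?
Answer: 64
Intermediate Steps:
Function('B')(M, z) = Add(M, z)
Pow(Function('B')(4, 4), 2) = Pow(Add(4, 4), 2) = Pow(8, 2) = 64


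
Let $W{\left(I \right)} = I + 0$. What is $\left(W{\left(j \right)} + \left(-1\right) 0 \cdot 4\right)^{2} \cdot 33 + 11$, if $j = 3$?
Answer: $308$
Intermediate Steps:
$W{\left(I \right)} = I$
$\left(W{\left(j \right)} + \left(-1\right) 0 \cdot 4\right)^{2} \cdot 33 + 11 = \left(3 + \left(-1\right) 0 \cdot 4\right)^{2} \cdot 33 + 11 = \left(3 + 0 \cdot 4\right)^{2} \cdot 33 + 11 = \left(3 + 0\right)^{2} \cdot 33 + 11 = 3^{2} \cdot 33 + 11 = 9 \cdot 33 + 11 = 297 + 11 = 308$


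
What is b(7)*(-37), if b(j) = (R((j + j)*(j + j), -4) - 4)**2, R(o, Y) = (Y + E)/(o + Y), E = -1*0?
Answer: -1378213/2304 ≈ -598.18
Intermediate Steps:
E = 0
R(o, Y) = Y/(Y + o) (R(o, Y) = (Y + 0)/(o + Y) = Y/(Y + o))
b(j) = (-4 - 4/(-4 + 4*j**2))**2 (b(j) = (-4/(-4 + (j + j)*(j + j)) - 4)**2 = (-4/(-4 + (2*j)*(2*j)) - 4)**2 = (-4/(-4 + 4*j**2) - 4)**2 = (-4 - 4/(-4 + 4*j**2))**2)
b(7)*(-37) = ((-3 + 4*7**2)**2/(-1 + 7**2)**2)*(-37) = ((-3 + 4*49)**2/(-1 + 49)**2)*(-37) = ((-3 + 196)**2/48**2)*(-37) = ((1/2304)*193**2)*(-37) = ((1/2304)*37249)*(-37) = (37249/2304)*(-37) = -1378213/2304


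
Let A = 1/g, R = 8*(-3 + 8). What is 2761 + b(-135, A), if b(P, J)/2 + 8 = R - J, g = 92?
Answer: 129949/46 ≈ 2825.0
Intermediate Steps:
R = 40 (R = 8*5 = 40)
A = 1/92 ≈ 0.010870
b(P, J) = 64 - 2*J (b(P, J) = -16 + 2*(40 - J) = -16 + (80 - 2*J) = 64 - 2*J)
2761 + b(-135, A) = 2761 + (64 - 2*1/92) = 2761 + (64 - 1/46) = 2761 + 2943/46 = 129949/46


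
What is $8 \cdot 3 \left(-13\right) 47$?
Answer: $-14664$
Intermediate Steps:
$8 \cdot 3 \left(-13\right) 47 = 24 \left(-13\right) 47 = \left(-312\right) 47 = -14664$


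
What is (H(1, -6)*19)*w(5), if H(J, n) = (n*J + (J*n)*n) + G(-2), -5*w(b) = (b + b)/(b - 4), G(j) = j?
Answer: -1064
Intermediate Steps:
w(b) = -2*b/(5*(-4 + b)) (w(b) = -(b + b)/(5*(b - 4)) = -2*b/(5*(-4 + b)))
H(J, n) = -2 + J*n + J*n**2 (H(J, n) = (n*J + (J*n)*n) - 2 = (J*n + J*n**2) - 2 = -2 + J*n + J*n**2)
(H(1, -6)*19)*w(5) = ((-2 + 1*(-6) + 1*(-6)**2)*19)*(-2*5/(-20 + 5*5)) = ((-2 - 6 + 1*36)*19)*(-2*5/(-20 + 25)) = ((-2 - 6 + 36)*19)*(-2*5/5) = (28*19)*(-2*5*1/5) = 532*(-2) = -1064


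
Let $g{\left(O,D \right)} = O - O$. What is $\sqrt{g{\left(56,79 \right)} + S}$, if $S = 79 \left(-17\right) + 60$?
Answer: $i \sqrt{1283} \approx 35.819 i$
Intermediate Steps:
$g{\left(O,D \right)} = 0$
$S = -1283$ ($S = -1343 + 60 = -1283$)
$\sqrt{g{\left(56,79 \right)} + S} = \sqrt{0 - 1283} = \sqrt{-1283} = i \sqrt{1283}$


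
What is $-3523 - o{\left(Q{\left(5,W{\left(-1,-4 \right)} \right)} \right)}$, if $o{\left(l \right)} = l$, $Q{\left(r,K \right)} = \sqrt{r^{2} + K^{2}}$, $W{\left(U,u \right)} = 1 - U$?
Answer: $-3523 - \sqrt{29} \approx -3528.4$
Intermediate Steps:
$Q{\left(r,K \right)} = \sqrt{K^{2} + r^{2}}$
$-3523 - o{\left(Q{\left(5,W{\left(-1,-4 \right)} \right)} \right)} = -3523 - \sqrt{\left(1 - -1\right)^{2} + 5^{2}} = -3523 - \sqrt{\left(1 + 1\right)^{2} + 25} = -3523 - \sqrt{2^{2} + 25} = -3523 - \sqrt{4 + 25} = -3523 - \sqrt{29}$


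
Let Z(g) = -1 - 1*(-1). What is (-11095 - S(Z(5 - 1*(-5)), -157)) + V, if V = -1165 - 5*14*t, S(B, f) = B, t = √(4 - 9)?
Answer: -12260 - 70*I*√5 ≈ -12260.0 - 156.52*I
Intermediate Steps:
Z(g) = 0 (Z(g) = -1 + 1 = 0)
t = I*√5 (t = √(-5) = I*√5 ≈ 2.2361*I)
V = -1165 - 70*I*√5 (V = -1165 - 5*14*I*√5 = -1165 - 70*I*√5 ≈ -1165.0 - 156.52*I)
(-11095 - S(Z(5 - 1*(-5)), -157)) + V = (-11095 - 1*0) + (-1165 - 70*I*√5) = (-11095 + 0) + (-1165 - 70*I*√5) = -11095 + (-1165 - 70*I*√5) = -12260 - 70*I*√5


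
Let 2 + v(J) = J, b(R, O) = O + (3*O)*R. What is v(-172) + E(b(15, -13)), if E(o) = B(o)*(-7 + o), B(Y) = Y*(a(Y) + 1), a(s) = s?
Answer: -215988804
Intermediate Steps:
b(R, O) = O + 3*O*R
v(J) = -2 + J
B(Y) = Y*(1 + Y) (B(Y) = Y*(Y + 1) = Y*(1 + Y))
E(o) = o*(1 + o)*(-7 + o) (E(o) = (o*(1 + o))*(-7 + o) = o*(1 + o)*(-7 + o))
v(-172) + E(b(15, -13)) = (-2 - 172) + (-13*(1 + 3*15))*(1 - 13*(1 + 3*15))*(-7 - 13*(1 + 3*15)) = -174 + (-13*(1 + 45))*(1 - 13*(1 + 45))*(-7 - 13*(1 + 45)) = -174 + (-13*46)*(1 - 13*46)*(-7 - 13*46) = -174 - 598*(1 - 598)*(-7 - 598) = -174 - 598*(-597)*(-605) = -174 - 215988630 = -215988804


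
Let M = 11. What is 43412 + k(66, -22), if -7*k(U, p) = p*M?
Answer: 304126/7 ≈ 43447.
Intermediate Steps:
k(U, p) = -11*p/7 (k(U, p) = -p*11/7 = -11*p/7)
43412 + k(66, -22) = 43412 - 11/7*(-22) = 43412 + 242/7 = 304126/7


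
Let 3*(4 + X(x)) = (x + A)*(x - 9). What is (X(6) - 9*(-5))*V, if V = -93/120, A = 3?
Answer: -124/5 ≈ -24.800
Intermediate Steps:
X(x) = -4 + (-9 + x)*(3 + x)/3 (X(x) = -4 + ((x + 3)*(x - 9))/3 = -4 + ((3 + x)*(-9 + x))/3 = -4 + ((-9 + x)*(3 + x))/3 = -4 + (-9 + x)*(3 + x)/3)
V = -31/40 (V = -93*1/120 = -31/40 ≈ -0.77500)
(X(6) - 9*(-5))*V = ((-13 - 2*6 + (⅓)*6²) - 9*(-5))*(-31/40) = ((-13 - 12 + (⅓)*36) + 45)*(-31/40) = ((-13 - 12 + 12) + 45)*(-31/40) = (-13 + 45)*(-31/40) = 32*(-31/40) = -124/5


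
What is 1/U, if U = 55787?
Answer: 1/55787 ≈ 1.7925e-5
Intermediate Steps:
1/U = 1/55787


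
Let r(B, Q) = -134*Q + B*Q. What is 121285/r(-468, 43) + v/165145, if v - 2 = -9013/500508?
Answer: -5012477513031721/1069821703141380 ≈ -4.6853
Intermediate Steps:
v = 992003/500508 (v = 2 - 9013/500508 = 992003/500508 ≈ 1.9820)
121285/r(-468, 43) + v/165145 = 121285/((43*(-134 - 468))) + (992003/500508)/165145 = 121285/((43*(-602))) + (992003/500508)*(1/165145) = 121285/(-25886) + 992003/82656393660 = 121285*(-1/25886) + 992003/82656393660 = -121285/25886 + 992003/82656393660 = -5012477513031721/1069821703141380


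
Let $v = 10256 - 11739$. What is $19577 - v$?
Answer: $21060$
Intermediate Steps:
$v = -1483$
$19577 - v = 19577 - -1483 = 19577 + 1483 = 21060$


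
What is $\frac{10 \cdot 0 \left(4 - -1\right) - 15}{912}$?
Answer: $- \frac{5}{304} \approx -0.016447$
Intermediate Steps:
$\frac{10 \cdot 0 \left(4 - -1\right) - 15}{912} = \left(10 \cdot 0 \left(4 + 1\right) - 15\right) \frac{1}{912} = \left(10 \cdot 0 \cdot 5 - 15\right) \frac{1}{912} = \left(10 \cdot 0 - 15\right) \frac{1}{912} = \left(0 - 15\right) \frac{1}{912} = \left(-15\right) \frac{1}{912} = - \frac{5}{304}$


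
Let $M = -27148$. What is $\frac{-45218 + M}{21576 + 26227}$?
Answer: $- \frac{10338}{6829} \approx -1.5138$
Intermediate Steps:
$\frac{-45218 + M}{21576 + 26227} = \frac{-45218 - 27148}{21576 + 26227} = - \frac{72366}{47803} = \left(-72366\right) \frac{1}{47803} = - \frac{10338}{6829}$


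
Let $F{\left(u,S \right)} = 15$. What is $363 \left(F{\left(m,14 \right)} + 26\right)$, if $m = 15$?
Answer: $14883$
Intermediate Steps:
$363 \left(F{\left(m,14 \right)} + 26\right) = 363 \left(15 + 26\right) = 363 \cdot 41 = 14883$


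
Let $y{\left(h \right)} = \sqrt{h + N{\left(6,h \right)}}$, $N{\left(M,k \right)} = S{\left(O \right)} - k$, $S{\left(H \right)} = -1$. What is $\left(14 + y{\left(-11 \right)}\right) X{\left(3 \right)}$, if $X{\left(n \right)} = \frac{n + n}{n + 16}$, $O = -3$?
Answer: $\frac{84}{19} + \frac{6 i}{19} \approx 4.4211 + 0.31579 i$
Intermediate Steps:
$N{\left(M,k \right)} = -1 - k$
$X{\left(n \right)} = \frac{2 n}{16 + n}$
$y{\left(h \right)} = i$ ($y{\left(h \right)} = \sqrt{h - \left(1 + h\right)} = \sqrt{-1} = i$)
$\left(14 + y{\left(-11 \right)}\right) X{\left(3 \right)} = \left(14 + i\right) 2 \cdot 3 \frac{1}{16 + 3} = \left(14 + i\right) 2 \cdot 3 \cdot \frac{1}{19} = \left(14 + i\right) \frac{6}{19} = \frac{84}{19} + \frac{6 i}{19}$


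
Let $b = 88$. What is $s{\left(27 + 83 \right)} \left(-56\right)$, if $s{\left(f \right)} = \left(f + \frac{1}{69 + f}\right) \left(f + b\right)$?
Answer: $- \frac{218333808}{179} \approx -1.2197 \cdot 10^{6}$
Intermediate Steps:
$s{\left(f \right)} = \left(88 + f\right) \left(f + \frac{1}{69 + f}\right)$ ($s{\left(f \right)} = \left(f + \frac{1}{69 + f}\right) \left(f + 88\right) = \left(f + \frac{1}{69 + f}\right) \left(88 + f\right) = \left(88 + f\right) \left(f + \frac{1}{69 + f}\right)$)
$s{\left(27 + 83 \right)} \left(-56\right) = \frac{88 + \left(27 + 83\right)^{3} + 157 \left(27 + 83\right)^{2} + 6073 \left(27 + 83\right)}{69 + \left(27 + 83\right)} \left(-56\right) = \frac{88 + 110^{3} + 157 \cdot 110^{2} + 6073 \cdot 110}{69 + 110} \left(-56\right) = \frac{88 + 1331000 + 157 \cdot 12100 + 668030}{179} \left(-56\right) = \frac{88 + 1331000 + 1899700 + 668030}{179} \left(-56\right) = \frac{1}{179} \cdot 3898818 \left(-56\right) = \frac{3898818}{179} \left(-56\right) = - \frac{218333808}{179}$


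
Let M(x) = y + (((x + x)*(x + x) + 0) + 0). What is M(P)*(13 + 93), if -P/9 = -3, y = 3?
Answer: 309414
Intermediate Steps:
P = 27 (P = -9*(-3) = 27)
M(x) = 3 + 4*x² (M(x) = 3 + (((x + x)*(x + x) + 0) + 0) = 3 + (((2*x)*(2*x) + 0) + 0) = 3 + ((4*x² + 0) + 0) = 3 + (4*x² + 0) = 3 + 4*x²)
M(P)*(13 + 93) = (3 + 4*27²)*(13 + 93) = (3 + 4*729)*106 = (3 + 2916)*106 = 2919*106 = 309414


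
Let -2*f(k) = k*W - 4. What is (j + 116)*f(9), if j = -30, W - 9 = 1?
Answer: -3698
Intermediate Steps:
W = 10 (W = 9 + 1 = 10)
f(k) = 2 - 5*k (f(k) = -(k*10 - 4)/2 = -(10*k - 4)/2 = -(-4 + 10*k)/2 = 2 - 5*k)
(j + 116)*f(9) = (-30 + 116)*(2 - 5*9) = 86*(2 - 45) = 86*(-43) = -3698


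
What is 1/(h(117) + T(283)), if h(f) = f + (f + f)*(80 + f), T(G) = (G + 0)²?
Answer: 1/126304 ≈ 7.9174e-6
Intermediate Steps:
T(G) = G²
h(f) = f + 2*f*(80 + f) (h(f) = f + (2*f)*(80 + f) = f + 2*f*(80 + f))
1/(h(117) + T(283)) = 1/(117*(161 + 2*117) + 283²) = 1/(117*(161 + 234) + 80089) = 1/(117*395 + 80089) = 1/(46215 + 80089) = 1/126304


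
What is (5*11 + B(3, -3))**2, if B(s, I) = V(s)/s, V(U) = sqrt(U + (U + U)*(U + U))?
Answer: (165 + sqrt(39))**2/9 ≈ 3258.3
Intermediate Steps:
V(U) = sqrt(U + 4*U**2) (V(U) = sqrt(U + (2*U)*(2*U)) = sqrt(U + 4*U**2))
B(s, I) = sqrt(s*(1 + 4*s))/s
(5*11 + B(3, -3))**2 = (5*11 + sqrt(3*(1 + 4*3))/3)**2 = (55 + sqrt(3*(1 + 12))/3)**2 = (55 + sqrt(3*13)/3)**2 = (55 + sqrt(39)/3)**2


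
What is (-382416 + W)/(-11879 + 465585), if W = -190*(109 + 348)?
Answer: -234623/226853 ≈ -1.0343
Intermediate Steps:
W = -86830 (W = -190*457 = -86830)
(-382416 + W)/(-11879 + 465585) = (-382416 - 86830)/(-11879 + 465585) = -469246/453706 = -469246*1/453706 = -234623/226853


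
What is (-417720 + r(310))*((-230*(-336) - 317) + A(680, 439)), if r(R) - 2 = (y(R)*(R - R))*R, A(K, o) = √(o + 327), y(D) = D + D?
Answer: -32148830434 - 417718*√766 ≈ -3.2160e+10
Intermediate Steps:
y(D) = 2*D
A(K, o) = √(327 + o)
r(R) = 2 (r(R) = 2 + ((2*R)*(R - R))*R = 2 + ((2*R)*0)*R = 2 + 0*R = 2 + 0 = 2)
(-417720 + r(310))*((-230*(-336) - 317) + A(680, 439)) = (-417720 + 2)*((-230*(-336) - 317) + √(327 + 439)) = -417718*((77280 - 317) + √766) = -417718*(76963 + √766) = -32148830434 - 417718*√766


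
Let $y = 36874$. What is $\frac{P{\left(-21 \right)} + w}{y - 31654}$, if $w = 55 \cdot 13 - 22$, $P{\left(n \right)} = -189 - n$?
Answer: $\frac{35}{348} \approx 0.10057$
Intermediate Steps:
$w = 693$ ($w = 715 - 22 = 693$)
$\frac{P{\left(-21 \right)} + w}{y - 31654} = \frac{\left(-189 - -21\right) + 693}{36874 - 31654} = \frac{\left(-189 + 21\right) + 693}{5220} = \left(-168 + 693\right) \frac{1}{5220} = 525 \cdot \frac{1}{5220} = \frac{35}{348}$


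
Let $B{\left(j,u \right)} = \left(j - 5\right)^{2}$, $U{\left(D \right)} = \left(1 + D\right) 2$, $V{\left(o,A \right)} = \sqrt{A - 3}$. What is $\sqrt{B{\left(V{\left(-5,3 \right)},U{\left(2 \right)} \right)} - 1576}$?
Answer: $i \sqrt{1551} \approx 39.383 i$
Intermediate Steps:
$V{\left(o,A \right)} = \sqrt{-3 + A}$
$U{\left(D \right)} = 2 + 2 D$
$B{\left(j,u \right)} = \left(-5 + j\right)^{2}$
$\sqrt{B{\left(V{\left(-5,3 \right)},U{\left(2 \right)} \right)} - 1576} = \sqrt{\left(-5 + \sqrt{-3 + 3}\right)^{2} - 1576} = \sqrt{\left(-5 + \sqrt{0}\right)^{2} - 1576} = \sqrt{\left(-5 + 0\right)^{2} - 1576} = \sqrt{\left(-5\right)^{2} - 1576} = \sqrt{25 - 1576} = \sqrt{-1551} = i \sqrt{1551}$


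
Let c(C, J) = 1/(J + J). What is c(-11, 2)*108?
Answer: 27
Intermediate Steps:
c(C, J) = 1/(2*J)
c(-11, 2)*108 = ((½)/2)*108 = ((½)*(½))*108 = (¼)*108 = 27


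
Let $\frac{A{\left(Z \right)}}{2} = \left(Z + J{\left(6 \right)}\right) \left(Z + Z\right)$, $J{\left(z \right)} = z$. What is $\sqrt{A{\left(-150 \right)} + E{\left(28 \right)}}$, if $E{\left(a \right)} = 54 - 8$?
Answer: $\sqrt{86446} \approx 294.02$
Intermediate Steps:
$E{\left(a \right)} = 46$
$A{\left(Z \right)} = 4 Z \left(6 + Z\right)$ ($A{\left(Z \right)} = 2 \left(Z + 6\right) \left(Z + Z\right) = 2 \left(6 + Z\right) 2 Z = 2 \cdot 2 Z \left(6 + Z\right) = 4 Z \left(6 + Z\right)$)
$\sqrt{A{\left(-150 \right)} + E{\left(28 \right)}} = \sqrt{4 \left(-150\right) \left(6 - 150\right) + 46} = \sqrt{4 \left(-150\right) \left(-144\right) + 46} = \sqrt{86400 + 46} = \sqrt{86446}$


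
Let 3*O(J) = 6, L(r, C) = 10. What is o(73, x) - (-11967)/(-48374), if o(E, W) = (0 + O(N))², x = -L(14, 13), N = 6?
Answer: 181529/48374 ≈ 3.7526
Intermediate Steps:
O(J) = 2 (O(J) = (⅓)*6 = 2)
x = -10 (x = -1*10 = -10)
o(E, W) = 4 (o(E, W) = (0 + 2)² = 2² = 4)
o(73, x) - (-11967)/(-48374) = 4 - (-11967)/(-48374) = 4 - (-11967)*(-1)/48374 = 4 - 1*11967/48374 = 4 - 11967/48374 = 181529/48374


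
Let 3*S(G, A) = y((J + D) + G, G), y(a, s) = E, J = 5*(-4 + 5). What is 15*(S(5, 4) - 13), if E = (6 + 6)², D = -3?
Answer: 525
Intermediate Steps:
J = 5 (J = 5*1 = 5)
E = 144 (E = 12² = 144)
y(a, s) = 144
S(G, A) = 48 (S(G, A) = (⅓)*144 = 48)
15*(S(5, 4) - 13) = 15*(48 - 13) = 15*35 = 525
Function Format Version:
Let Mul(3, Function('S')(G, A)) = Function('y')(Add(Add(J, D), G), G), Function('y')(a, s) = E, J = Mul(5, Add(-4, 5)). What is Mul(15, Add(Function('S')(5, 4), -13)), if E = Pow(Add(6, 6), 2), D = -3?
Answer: 525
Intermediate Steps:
J = 5 (J = Mul(5, 1) = 5)
E = 144 (E = Pow(12, 2) = 144)
Function('y')(a, s) = 144
Function('S')(G, A) = 48 (Function('S')(G, A) = Mul(Rational(1, 3), 144) = 48)
Mul(15, Add(Function('S')(5, 4), -13)) = Mul(15, Add(48, -13)) = Mul(15, 35) = 525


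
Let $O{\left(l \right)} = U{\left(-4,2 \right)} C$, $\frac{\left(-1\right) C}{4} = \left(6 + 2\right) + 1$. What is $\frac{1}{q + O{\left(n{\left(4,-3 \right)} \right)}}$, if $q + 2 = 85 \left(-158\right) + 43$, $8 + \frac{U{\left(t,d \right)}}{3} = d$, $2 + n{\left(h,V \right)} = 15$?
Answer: $- \frac{1}{12741} \approx -7.8487 \cdot 10^{-5}$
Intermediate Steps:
$n{\left(h,V \right)} = 13$ ($n{\left(h,V \right)} = -2 + 15 = 13$)
$U{\left(t,d \right)} = -24 + 3 d$
$q = -13389$ ($q = -2 + \left(85 \left(-158\right) + 43\right) = -2 + \left(-13430 + 43\right) = -2 - 13387 = -13389$)
$C = -36$ ($C = - 4 \left(\left(6 + 2\right) + 1\right) = - 4 \left(8 + 1\right) = \left(-4\right) 9 = -36$)
$O{\left(l \right)} = 648$ ($O{\left(l \right)} = \left(-24 + 3 \cdot 2\right) \left(-36\right) = \left(-24 + 6\right) \left(-36\right) = \left(-18\right) \left(-36\right) = 648$)
$\frac{1}{q + O{\left(n{\left(4,-3 \right)} \right)}} = \frac{1}{-13389 + 648} = \frac{1}{-12741} = - \frac{1}{12741}$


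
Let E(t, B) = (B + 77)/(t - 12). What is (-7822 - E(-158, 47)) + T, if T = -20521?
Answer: -2409093/85 ≈ -28342.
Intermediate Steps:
E(t, B) = (77 + B)/(-12 + t)
(-7822 - E(-158, 47)) + T = (-7822 - (77 + 47)/(-12 - 158)) - 20521 = (-7822 - 124/(-170)) - 20521 = (-7822 - (-1)*124/170) - 20521 = (-7822 - 1*(-62/85)) - 20521 = (-7822 + 62/85) - 20521 = -664808/85 - 20521 = -2409093/85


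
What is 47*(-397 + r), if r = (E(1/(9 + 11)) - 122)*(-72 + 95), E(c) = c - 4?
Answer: -3096219/20 ≈ -1.5481e+5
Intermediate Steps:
E(c) = -4 + c
r = -57937/20 (r = ((-4 + 1/(9 + 11)) - 122)*(-72 + 95) = ((-4 + 1/20) - 122)*23 = (-79/20 - 122)*23 = -2519/20*23 = -57937/20 ≈ -2896.9)
47*(-397 + r) = 47*(-397 - 57937/20) = 47*(-65877/20) = -3096219/20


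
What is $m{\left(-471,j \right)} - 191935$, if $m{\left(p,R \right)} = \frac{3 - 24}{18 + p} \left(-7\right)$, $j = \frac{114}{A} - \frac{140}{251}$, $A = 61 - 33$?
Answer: $- \frac{28982234}{151} \approx -1.9194 \cdot 10^{5}$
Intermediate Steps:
$A = 28$ ($A = 61 - 33 = 28$)
$j = \frac{12347}{3514}$ ($j = \frac{114}{28} - \frac{140}{251} = 114 \cdot \frac{1}{28} - \frac{140}{251} = \frac{57}{14} - \frac{140}{251} = \frac{12347}{3514} \approx 3.5137$)
$m{\left(p,R \right)} = \frac{147}{18 + p}$ ($m{\left(p,R \right)} = - \frac{21}{18 + p} \left(-7\right) = \frac{147}{18 + p}$)
$m{\left(-471,j \right)} - 191935 = \frac{147}{18 - 471} - 191935 = \frac{147}{-453} - 191935 = 147 \left(- \frac{1}{453}\right) - 191935 = - \frac{49}{151} - 191935 = - \frac{28982234}{151}$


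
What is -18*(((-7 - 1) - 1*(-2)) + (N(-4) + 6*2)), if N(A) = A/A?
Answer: -126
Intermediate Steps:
N(A) = 1
-18*(((-7 - 1) - 1*(-2)) + (N(-4) + 6*2)) = -18*(((-7 - 1) - 1*(-2)) + (1 + 6*2)) = -18*((-8 + 2) + (1 + 12)) = -18*(-6 + 13) = -18*7 = -126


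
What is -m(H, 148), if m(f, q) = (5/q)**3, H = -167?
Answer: -125/3241792 ≈ -3.8559e-5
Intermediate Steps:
m(f, q) = 125/q**3
-m(H, 148) = -125/148**3 = -125/3241792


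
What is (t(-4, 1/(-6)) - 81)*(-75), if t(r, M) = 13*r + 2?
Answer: 9825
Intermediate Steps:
t(r, M) = 2 + 13*r
(t(-4, 1/(-6)) - 81)*(-75) = ((2 + 13*(-4)) - 81)*(-75) = ((2 - 52) - 81)*(-75) = (-50 - 81)*(-75) = -131*(-75) = 9825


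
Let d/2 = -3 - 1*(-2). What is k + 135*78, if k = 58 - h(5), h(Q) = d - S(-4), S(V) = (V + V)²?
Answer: 10654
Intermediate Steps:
d = -2 (d = 2*(-3 - 1*(-2)) = 2*(-3 + 2) = 2*(-1) = -2)
S(V) = 4*V² (S(V) = (2*V)² = 4*V²)
h(Q) = -66 (h(Q) = -2 - 4*(-4)² = -2 - 4*16 = -2 - 1*64 = -2 - 64 = -66)
k = 124 (k = 58 - 1*(-66) = 58 + 66 = 124)
k + 135*78 = 124 + 135*78 = 124 + 10530 = 10654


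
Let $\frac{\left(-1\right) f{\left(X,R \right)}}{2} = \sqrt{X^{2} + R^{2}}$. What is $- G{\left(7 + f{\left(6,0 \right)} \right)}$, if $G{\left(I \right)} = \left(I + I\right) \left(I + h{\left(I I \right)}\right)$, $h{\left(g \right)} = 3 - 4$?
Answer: $-60$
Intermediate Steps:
$f{\left(X,R \right)} = - 2 \sqrt{R^{2} + X^{2}}$ ($f{\left(X,R \right)} = - 2 \sqrt{X^{2} + R^{2}} = - 2 \sqrt{R^{2} + X^{2}}$)
$h{\left(g \right)} = -1$
$G{\left(I \right)} = 2 I \left(-1 + I\right)$ ($G{\left(I \right)} = \left(I + I\right) \left(I - 1\right) = 2 I \left(-1 + I\right)$)
$- G{\left(7 + f{\left(6,0 \right)} \right)} = - 2 \left(7 - 2 \sqrt{0^{2} + 6^{2}}\right) \left(-1 + \left(7 - 2 \sqrt{0^{2} + 6^{2}}\right)\right) = - 2 \left(7 - 2 \sqrt{0 + 36}\right) \left(-1 + \left(7 - 2 \sqrt{0 + 36}\right)\right) = - 2 \left(7 - 2 \sqrt{36}\right) \left(-1 + \left(7 - 2 \sqrt{36}\right)\right) = - 2 \left(7 - 12\right) \left(-1 + \left(7 - 12\right)\right) = - 2 \left(-5\right) \left(-1 - 5\right) = - 2 \left(-5\right) \left(-6\right) = \left(-1\right) 60 = -60$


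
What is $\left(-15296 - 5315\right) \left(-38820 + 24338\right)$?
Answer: $298488502$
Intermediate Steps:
$\left(-15296 - 5315\right) \left(-38820 + 24338\right) = \left(-20611\right) \left(-14482\right) = 298488502$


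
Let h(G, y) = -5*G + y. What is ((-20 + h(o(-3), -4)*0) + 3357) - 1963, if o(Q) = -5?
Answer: 1374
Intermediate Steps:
h(G, y) = y - 5*G
((-20 + h(o(-3), -4)*0) + 3357) - 1963 = ((-20 + (-4 - 5*(-5))*0) + 3357) - 1963 = ((-20 + (-4 + 25)*0) + 3357) - 1963 = ((-20 + 21*0) + 3357) - 1963 = ((-20 + 0) + 3357) - 1963 = (-20 + 3357) - 1963 = 3337 - 1963 = 1374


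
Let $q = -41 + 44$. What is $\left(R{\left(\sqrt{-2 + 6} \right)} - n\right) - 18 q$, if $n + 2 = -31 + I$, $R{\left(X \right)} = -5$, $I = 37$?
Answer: $-63$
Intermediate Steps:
$q = 3$
$n = 4$ ($n = -2 + \left(-31 + 37\right) = -2 + 6 = 4$)
$\left(R{\left(\sqrt{-2 + 6} \right)} - n\right) - 18 q = \left(-5 - 4\right) - 54 = -9 - 54 = -63$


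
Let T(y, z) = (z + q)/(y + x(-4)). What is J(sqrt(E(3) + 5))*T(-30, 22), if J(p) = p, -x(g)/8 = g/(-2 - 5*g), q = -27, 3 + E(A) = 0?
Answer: 45*sqrt(2)/254 ≈ 0.25055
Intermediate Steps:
E(A) = -3 (E(A) = -3 + 0 = -3)
x(g) = -8*g/(-2 - 5*g)
T(y, z) = (-27 + z)/(16/9 + y) (T(y, z) = (z - 27)/(y + 8*(-4)/(2 + 5*(-4))) = (-27 + z)/(y + 8*(-4)/(2 - 20)) = (-27 + z)/(y + 8*(-4)/(-18)) = (-27 + z)/(y + 8*(-4)*(-1/18)) = (-27 + z)/(y + 16/9) = (-27 + z)/(16/9 + y))
J(sqrt(E(3) + 5))*T(-30, 22) = sqrt(-3 + 5)*(9*(-27 + 22)/(16 + 9*(-30))) = sqrt(2)*(9*(-5)/(16 - 270)) = sqrt(2)*(9*(-5)/(-254)) = sqrt(2)*(9*(-1/254)*(-5)) = sqrt(2)*(45/254) = 45*sqrt(2)/254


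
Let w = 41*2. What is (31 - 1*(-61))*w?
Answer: 7544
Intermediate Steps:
w = 82
(31 - 1*(-61))*w = (31 - 1*(-61))*82 = (31 + 61)*82 = 92*82 = 7544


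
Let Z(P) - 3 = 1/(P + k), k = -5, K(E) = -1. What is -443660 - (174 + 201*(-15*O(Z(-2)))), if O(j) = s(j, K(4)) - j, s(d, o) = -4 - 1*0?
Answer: -3251558/7 ≈ -4.6451e+5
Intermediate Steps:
s(d, o) = -4 (s(d, o) = -4 + 0 = -4)
Z(P) = 3 + 1/(-5 + P) (Z(P) = 3 + 1/(P - 5) = 3 + 1/(-5 + P))
O(j) = -4 - j
-443660 - (174 + 201*(-15*O(Z(-2)))) = -443660 - (174 + 201*(-15*(-4 - (-14 + 3*(-2))/(-5 - 2)))) = -443660 - (174 + 201*(-15*(-4 - (-14 - 6)/(-7)))) = -443660 - (174 + 201*(-15*(-4 - (-1)*(-20)/7))) = -443660 - (174 + 201*(-15*(-4 - 1*20/7))) = -443660 - (174 + 201*(-15*(-4 - 20/7))) = -443660 - (174 + 201*(-15*(-48/7))) = -443660 - (174 + 201*(720/7)) = -443660 - (174 + 144720/7) = -443660 - 1*145938/7 = -443660 - 145938/7 = -3251558/7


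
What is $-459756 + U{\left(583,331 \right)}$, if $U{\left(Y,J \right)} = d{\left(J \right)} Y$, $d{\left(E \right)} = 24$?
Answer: $-445764$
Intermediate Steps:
$U{\left(Y,J \right)} = 24 Y$
$-459756 + U{\left(583,331 \right)} = -459756 + 24 \cdot 583 = -459756 + 13992 = -445764$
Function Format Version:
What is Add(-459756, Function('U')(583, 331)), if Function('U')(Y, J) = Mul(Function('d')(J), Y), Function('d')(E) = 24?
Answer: -445764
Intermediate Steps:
Function('U')(Y, J) = Mul(24, Y)
Add(-459756, Function('U')(583, 331)) = Add(-459756, Mul(24, 583)) = Add(-459756, 13992) = -445764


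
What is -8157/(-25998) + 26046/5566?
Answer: 120424295/24117478 ≈ 4.9932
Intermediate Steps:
-8157/(-25998) + 26046/5566 = -8157*(-1/25998) + 26046*(1/5566) = 2719/8666 + 13023/2783 = 120424295/24117478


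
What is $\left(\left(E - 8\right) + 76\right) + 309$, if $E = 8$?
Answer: $385$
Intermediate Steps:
$\left(\left(E - 8\right) + 76\right) + 309 = \left(\left(8 - 8\right) + 76\right) + 309 = \left(0 + 76\right) + 309 = 76 + 309 = 385$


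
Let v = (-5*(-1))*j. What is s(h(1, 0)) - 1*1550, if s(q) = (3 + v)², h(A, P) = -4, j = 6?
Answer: -461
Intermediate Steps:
v = 30 (v = -5*(-1)*6 = 5*6 = 30)
s(q) = 1089 (s(q) = (3 + 30)² = 33² = 1089)
s(h(1, 0)) - 1*1550 = 1089 - 1*1550 = 1089 - 1550 = -461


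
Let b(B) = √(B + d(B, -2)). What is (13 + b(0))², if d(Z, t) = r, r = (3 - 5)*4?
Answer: 161 + 52*I*√2 ≈ 161.0 + 73.539*I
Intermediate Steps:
r = -8 (r = -2*4 = -8)
d(Z, t) = -8
b(B) = √(-8 + B) (b(B) = √(B - 8) = √(-8 + B))
(13 + b(0))² = (13 + √(-8 + 0))² = (13 + √(-8))² = (13 + 2*I*√2)²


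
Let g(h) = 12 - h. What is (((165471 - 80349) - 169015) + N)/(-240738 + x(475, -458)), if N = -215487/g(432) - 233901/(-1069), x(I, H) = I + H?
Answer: 12445895039/36026304860 ≈ 0.34547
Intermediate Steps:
x(I, H) = H + I
N = 109531341/149660 (N = -215487/(12 - 1*432) - 233901/(-1069) = -215487/(12 - 432) - 233901*(-1/1069) = -215487/(-420) + 233901/1069 = -215487*(-1/420) + 233901/1069 = 71829/140 + 233901/1069 = 109531341/149660 ≈ 731.87)
(((165471 - 80349) - 169015) + N)/(-240738 + x(475, -458)) = (((165471 - 80349) - 169015) + 109531341/149660)/(-240738 + (-458 + 475)) = ((85122 - 169015) + 109531341/149660)/(-240738 + 17) = (-83893 + 109531341/149660)/(-240721) = -12445895039/149660*(-1/240721) = 12445895039/36026304860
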